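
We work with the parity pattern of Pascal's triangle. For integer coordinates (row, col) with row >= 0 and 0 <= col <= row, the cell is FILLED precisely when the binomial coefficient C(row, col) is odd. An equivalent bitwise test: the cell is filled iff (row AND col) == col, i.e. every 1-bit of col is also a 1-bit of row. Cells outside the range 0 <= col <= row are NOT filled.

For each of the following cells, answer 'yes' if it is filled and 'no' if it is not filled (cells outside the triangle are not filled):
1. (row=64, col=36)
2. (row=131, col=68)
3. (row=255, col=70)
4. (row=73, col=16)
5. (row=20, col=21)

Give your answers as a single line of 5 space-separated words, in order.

(64,36): row=0b1000000, col=0b100100, row AND col = 0b0 = 0; 0 != 36 -> empty
(131,68): row=0b10000011, col=0b1000100, row AND col = 0b0 = 0; 0 != 68 -> empty
(255,70): row=0b11111111, col=0b1000110, row AND col = 0b1000110 = 70; 70 == 70 -> filled
(73,16): row=0b1001001, col=0b10000, row AND col = 0b0 = 0; 0 != 16 -> empty
(20,21): col outside [0, 20] -> not filled

Answer: no no yes no no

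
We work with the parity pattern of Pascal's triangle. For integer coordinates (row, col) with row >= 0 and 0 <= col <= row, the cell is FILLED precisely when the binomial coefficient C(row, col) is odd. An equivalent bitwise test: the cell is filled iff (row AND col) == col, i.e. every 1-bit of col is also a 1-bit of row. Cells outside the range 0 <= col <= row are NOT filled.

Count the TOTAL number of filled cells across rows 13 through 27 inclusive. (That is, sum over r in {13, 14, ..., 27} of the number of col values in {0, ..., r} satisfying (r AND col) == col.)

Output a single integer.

Answer: 122

Derivation:
r13=1101 pc3: +8 =8
r14=1110 pc3: +8 =16
r15=1111 pc4: +16 =32
r16=10000 pc1: +2 =34
r17=10001 pc2: +4 =38
r18=10010 pc2: +4 =42
r19=10011 pc3: +8 =50
r20=10100 pc2: +4 =54
r21=10101 pc3: +8 =62
r22=10110 pc3: +8 =70
r23=10111 pc4: +16 =86
r24=11000 pc2: +4 =90
r25=11001 pc3: +8 =98
r26=11010 pc3: +8 =106
r27=11011 pc4: +16 =122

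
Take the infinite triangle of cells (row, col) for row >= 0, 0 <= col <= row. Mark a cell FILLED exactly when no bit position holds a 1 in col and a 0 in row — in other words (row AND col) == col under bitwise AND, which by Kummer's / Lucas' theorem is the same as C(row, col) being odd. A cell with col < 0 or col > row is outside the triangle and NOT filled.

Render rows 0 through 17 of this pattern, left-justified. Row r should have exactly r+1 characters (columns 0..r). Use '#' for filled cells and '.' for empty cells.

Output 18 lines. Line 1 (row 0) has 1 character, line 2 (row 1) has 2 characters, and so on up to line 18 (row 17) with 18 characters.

r0=0: #
r1=1: ##
r2=10: #.#
r3=11: ####
r4=100: #...#
r5=101: ##..##
r6=110: #.#.#.#
r7=111: ########
r8=1000: #.......#
r9=1001: ##......##
r10=1010: #.#.....#.#
r11=1011: ####....####
r12=1100: #...#...#...#
r13=1101: ##..##..##..##
r14=1110: #.#.#.#.#.#.#.#
r15=1111: ################
r16=10000: #...............#
r17=10001: ##..............##

Answer: #
##
#.#
####
#...#
##..##
#.#.#.#
########
#.......#
##......##
#.#.....#.#
####....####
#...#...#...#
##..##..##..##
#.#.#.#.#.#.#.#
################
#...............#
##..............##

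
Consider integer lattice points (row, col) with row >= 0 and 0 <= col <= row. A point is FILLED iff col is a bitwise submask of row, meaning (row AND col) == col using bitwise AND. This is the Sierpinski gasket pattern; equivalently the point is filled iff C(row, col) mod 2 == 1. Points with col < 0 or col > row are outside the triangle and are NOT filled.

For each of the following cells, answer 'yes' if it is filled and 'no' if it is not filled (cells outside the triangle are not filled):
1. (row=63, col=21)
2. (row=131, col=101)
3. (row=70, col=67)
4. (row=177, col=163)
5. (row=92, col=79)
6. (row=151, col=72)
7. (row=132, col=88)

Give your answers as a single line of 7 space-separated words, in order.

(63,21): row=0b111111, col=0b10101, row AND col = 0b10101 = 21; 21 == 21 -> filled
(131,101): row=0b10000011, col=0b1100101, row AND col = 0b1 = 1; 1 != 101 -> empty
(70,67): row=0b1000110, col=0b1000011, row AND col = 0b1000010 = 66; 66 != 67 -> empty
(177,163): row=0b10110001, col=0b10100011, row AND col = 0b10100001 = 161; 161 != 163 -> empty
(92,79): row=0b1011100, col=0b1001111, row AND col = 0b1001100 = 76; 76 != 79 -> empty
(151,72): row=0b10010111, col=0b1001000, row AND col = 0b0 = 0; 0 != 72 -> empty
(132,88): row=0b10000100, col=0b1011000, row AND col = 0b0 = 0; 0 != 88 -> empty

Answer: yes no no no no no no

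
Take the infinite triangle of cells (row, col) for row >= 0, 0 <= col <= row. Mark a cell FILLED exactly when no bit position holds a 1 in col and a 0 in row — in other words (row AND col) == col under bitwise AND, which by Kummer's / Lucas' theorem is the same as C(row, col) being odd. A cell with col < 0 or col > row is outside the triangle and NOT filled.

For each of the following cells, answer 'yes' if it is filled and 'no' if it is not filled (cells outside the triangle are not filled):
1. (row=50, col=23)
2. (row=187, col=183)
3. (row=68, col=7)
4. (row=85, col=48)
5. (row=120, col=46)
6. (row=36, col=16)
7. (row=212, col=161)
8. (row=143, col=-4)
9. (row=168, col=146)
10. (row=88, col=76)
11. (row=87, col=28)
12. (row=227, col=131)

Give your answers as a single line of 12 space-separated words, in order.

Answer: no no no no no no no no no no no yes

Derivation:
(50,23): row=0b110010, col=0b10111, row AND col = 0b10010 = 18; 18 != 23 -> empty
(187,183): row=0b10111011, col=0b10110111, row AND col = 0b10110011 = 179; 179 != 183 -> empty
(68,7): row=0b1000100, col=0b111, row AND col = 0b100 = 4; 4 != 7 -> empty
(85,48): row=0b1010101, col=0b110000, row AND col = 0b10000 = 16; 16 != 48 -> empty
(120,46): row=0b1111000, col=0b101110, row AND col = 0b101000 = 40; 40 != 46 -> empty
(36,16): row=0b100100, col=0b10000, row AND col = 0b0 = 0; 0 != 16 -> empty
(212,161): row=0b11010100, col=0b10100001, row AND col = 0b10000000 = 128; 128 != 161 -> empty
(143,-4): col outside [0, 143] -> not filled
(168,146): row=0b10101000, col=0b10010010, row AND col = 0b10000000 = 128; 128 != 146 -> empty
(88,76): row=0b1011000, col=0b1001100, row AND col = 0b1001000 = 72; 72 != 76 -> empty
(87,28): row=0b1010111, col=0b11100, row AND col = 0b10100 = 20; 20 != 28 -> empty
(227,131): row=0b11100011, col=0b10000011, row AND col = 0b10000011 = 131; 131 == 131 -> filled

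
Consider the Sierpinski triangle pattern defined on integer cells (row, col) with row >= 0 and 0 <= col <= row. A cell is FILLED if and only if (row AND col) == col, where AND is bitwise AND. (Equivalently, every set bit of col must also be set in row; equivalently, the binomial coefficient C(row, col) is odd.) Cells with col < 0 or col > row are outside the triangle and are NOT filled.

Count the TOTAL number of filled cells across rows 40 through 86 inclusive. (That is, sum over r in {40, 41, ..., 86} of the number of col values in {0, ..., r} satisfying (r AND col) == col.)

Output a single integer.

Answer: 670

Derivation:
r40=101000 pc2: +4 =4
r41=101001 pc3: +8 =12
r42=101010 pc3: +8 =20
r43=101011 pc4: +16 =36
r44=101100 pc3: +8 =44
r45=101101 pc4: +16 =60
r46=101110 pc4: +16 =76
r47=101111 pc5: +32 =108
r48=110000 pc2: +4 =112
r49=110001 pc3: +8 =120
r50=110010 pc3: +8 =128
r51=110011 pc4: +16 =144
r52=110100 pc3: +8 =152
r53=110101 pc4: +16 =168
r54=110110 pc4: +16 =184
r55=110111 pc5: +32 =216
r56=111000 pc3: +8 =224
r57=111001 pc4: +16 =240
r58=111010 pc4: +16 =256
r59=111011 pc5: +32 =288
r60=111100 pc4: +16 =304
r61=111101 pc5: +32 =336
r62=111110 pc5: +32 =368
r63=111111 pc6: +64 =432
r64=1000000 pc1: +2 =434
r65=1000001 pc2: +4 =438
r66=1000010 pc2: +4 =442
r67=1000011 pc3: +8 =450
r68=1000100 pc2: +4 =454
r69=1000101 pc3: +8 =462
r70=1000110 pc3: +8 =470
r71=1000111 pc4: +16 =486
r72=1001000 pc2: +4 =490
r73=1001001 pc3: +8 =498
r74=1001010 pc3: +8 =506
r75=1001011 pc4: +16 =522
r76=1001100 pc3: +8 =530
r77=1001101 pc4: +16 =546
r78=1001110 pc4: +16 =562
r79=1001111 pc5: +32 =594
r80=1010000 pc2: +4 =598
r81=1010001 pc3: +8 =606
r82=1010010 pc3: +8 =614
r83=1010011 pc4: +16 =630
r84=1010100 pc3: +8 =638
r85=1010101 pc4: +16 =654
r86=1010110 pc4: +16 =670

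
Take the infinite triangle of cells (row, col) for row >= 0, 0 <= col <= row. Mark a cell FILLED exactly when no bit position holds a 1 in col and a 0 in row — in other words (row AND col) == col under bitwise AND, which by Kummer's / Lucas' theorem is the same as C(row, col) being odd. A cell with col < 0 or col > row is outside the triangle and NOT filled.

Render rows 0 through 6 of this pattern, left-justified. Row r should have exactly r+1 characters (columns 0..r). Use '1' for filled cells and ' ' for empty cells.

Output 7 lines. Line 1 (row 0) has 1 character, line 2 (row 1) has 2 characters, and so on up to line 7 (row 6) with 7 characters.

r0=0: 1
r1=1: 11
r2=10: 1 1
r3=11: 1111
r4=100: 1   1
r5=101: 11  11
r6=110: 1 1 1 1

Answer: 1
11
1 1
1111
1   1
11  11
1 1 1 1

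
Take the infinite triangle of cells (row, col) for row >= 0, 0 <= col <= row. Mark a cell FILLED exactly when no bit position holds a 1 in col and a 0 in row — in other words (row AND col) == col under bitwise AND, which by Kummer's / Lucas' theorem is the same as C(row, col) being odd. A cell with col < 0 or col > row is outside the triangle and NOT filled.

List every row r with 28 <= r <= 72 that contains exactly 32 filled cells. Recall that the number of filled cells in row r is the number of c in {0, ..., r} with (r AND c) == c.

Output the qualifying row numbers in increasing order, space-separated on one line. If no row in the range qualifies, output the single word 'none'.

Row r has 2^popcount(r) filled cells, so we need popcount(r) = log2(32) = 5.
Scan r = 28..72 and keep those with exactly 5 one-bits:
r=28=11100 popcount=3 -> skip
r=29=11101 popcount=4 -> skip
r=30=11110 popcount=4 -> skip
r=31=11111 popcount=5 -> KEEP
r=32=100000 popcount=1 -> skip
r=33=100001 popcount=2 -> skip
r=34=100010 popcount=2 -> skip
r=35=100011 popcount=3 -> skip
r=36=100100 popcount=2 -> skip
r=37=100101 popcount=3 -> skip
r=38=100110 popcount=3 -> skip
r=39=100111 popcount=4 -> skip
r=40=101000 popcount=2 -> skip
r=41=101001 popcount=3 -> skip
r=42=101010 popcount=3 -> skip
r=43=101011 popcount=4 -> skip
r=44=101100 popcount=3 -> skip
r=45=101101 popcount=4 -> skip
r=46=101110 popcount=4 -> skip
r=47=101111 popcount=5 -> KEEP
r=48=110000 popcount=2 -> skip
r=49=110001 popcount=3 -> skip
r=50=110010 popcount=3 -> skip
r=51=110011 popcount=4 -> skip
r=52=110100 popcount=3 -> skip
r=53=110101 popcount=4 -> skip
r=54=110110 popcount=4 -> skip
r=55=110111 popcount=5 -> KEEP
r=56=111000 popcount=3 -> skip
r=57=111001 popcount=4 -> skip
r=58=111010 popcount=4 -> skip
r=59=111011 popcount=5 -> KEEP
r=60=111100 popcount=4 -> skip
r=61=111101 popcount=5 -> KEEP
r=62=111110 popcount=5 -> KEEP
r=63=111111 popcount=6 -> skip
r=64=1000000 popcount=1 -> skip
r=65=1000001 popcount=2 -> skip
r=66=1000010 popcount=2 -> skip
r=67=1000011 popcount=3 -> skip
r=68=1000100 popcount=2 -> skip
r=69=1000101 popcount=3 -> skip
r=70=1000110 popcount=3 -> skip
r=71=1000111 popcount=4 -> skip
r=72=1001000 popcount=2 -> skip
Kept rows: 31 47 55 59 61 62

Answer: 31 47 55 59 61 62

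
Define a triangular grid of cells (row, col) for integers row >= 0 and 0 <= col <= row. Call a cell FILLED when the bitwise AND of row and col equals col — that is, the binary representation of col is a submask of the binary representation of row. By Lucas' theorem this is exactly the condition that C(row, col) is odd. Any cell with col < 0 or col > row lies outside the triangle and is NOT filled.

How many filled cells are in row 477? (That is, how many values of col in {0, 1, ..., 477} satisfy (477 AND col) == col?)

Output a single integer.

Answer: 128

Derivation:
477 in binary = 111011101
popcount(477) = number of 1-bits in 111011101 = 7
A col c satisfies (477 AND c) == c iff every set bit of c is also set in 477; each of the 7 set bits of 477 can independently be on or off in c.
count = 2^7 = 128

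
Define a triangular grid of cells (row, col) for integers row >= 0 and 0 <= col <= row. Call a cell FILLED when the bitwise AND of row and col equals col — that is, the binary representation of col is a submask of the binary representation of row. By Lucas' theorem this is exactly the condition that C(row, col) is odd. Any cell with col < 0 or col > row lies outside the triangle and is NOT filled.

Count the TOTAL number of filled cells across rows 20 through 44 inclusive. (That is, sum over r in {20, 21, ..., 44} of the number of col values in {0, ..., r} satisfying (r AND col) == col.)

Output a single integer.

Answer: 242

Derivation:
r20=10100 pc2: +4 =4
r21=10101 pc3: +8 =12
r22=10110 pc3: +8 =20
r23=10111 pc4: +16 =36
r24=11000 pc2: +4 =40
r25=11001 pc3: +8 =48
r26=11010 pc3: +8 =56
r27=11011 pc4: +16 =72
r28=11100 pc3: +8 =80
r29=11101 pc4: +16 =96
r30=11110 pc4: +16 =112
r31=11111 pc5: +32 =144
r32=100000 pc1: +2 =146
r33=100001 pc2: +4 =150
r34=100010 pc2: +4 =154
r35=100011 pc3: +8 =162
r36=100100 pc2: +4 =166
r37=100101 pc3: +8 =174
r38=100110 pc3: +8 =182
r39=100111 pc4: +16 =198
r40=101000 pc2: +4 =202
r41=101001 pc3: +8 =210
r42=101010 pc3: +8 =218
r43=101011 pc4: +16 =234
r44=101100 pc3: +8 =242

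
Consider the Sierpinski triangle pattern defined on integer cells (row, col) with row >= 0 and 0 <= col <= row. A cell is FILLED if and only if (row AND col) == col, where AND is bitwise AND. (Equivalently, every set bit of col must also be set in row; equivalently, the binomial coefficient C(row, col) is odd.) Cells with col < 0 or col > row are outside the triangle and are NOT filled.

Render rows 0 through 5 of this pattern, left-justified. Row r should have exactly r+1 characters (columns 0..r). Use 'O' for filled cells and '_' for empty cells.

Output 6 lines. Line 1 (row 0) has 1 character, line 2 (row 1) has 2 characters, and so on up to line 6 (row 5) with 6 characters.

r0=0: O
r1=1: OO
r2=10: O_O
r3=11: OOOO
r4=100: O___O
r5=101: OO__OO

Answer: O
OO
O_O
OOOO
O___O
OO__OO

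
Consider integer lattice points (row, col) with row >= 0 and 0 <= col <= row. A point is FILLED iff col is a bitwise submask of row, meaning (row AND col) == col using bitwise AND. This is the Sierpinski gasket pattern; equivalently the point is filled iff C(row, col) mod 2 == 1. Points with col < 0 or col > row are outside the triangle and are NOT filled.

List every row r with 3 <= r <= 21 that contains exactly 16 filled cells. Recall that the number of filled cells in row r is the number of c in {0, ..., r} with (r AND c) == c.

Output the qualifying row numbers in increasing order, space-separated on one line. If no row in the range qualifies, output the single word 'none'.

Row r has 2^popcount(r) filled cells, so we need popcount(r) = log2(16) = 4.
Scan r = 3..21 and keep those with exactly 4 one-bits:
r=3=11 popcount=2 -> skip
r=4=100 popcount=1 -> skip
r=5=101 popcount=2 -> skip
r=6=110 popcount=2 -> skip
r=7=111 popcount=3 -> skip
r=8=1000 popcount=1 -> skip
r=9=1001 popcount=2 -> skip
r=10=1010 popcount=2 -> skip
r=11=1011 popcount=3 -> skip
r=12=1100 popcount=2 -> skip
r=13=1101 popcount=3 -> skip
r=14=1110 popcount=3 -> skip
r=15=1111 popcount=4 -> KEEP
r=16=10000 popcount=1 -> skip
r=17=10001 popcount=2 -> skip
r=18=10010 popcount=2 -> skip
r=19=10011 popcount=3 -> skip
r=20=10100 popcount=2 -> skip
r=21=10101 popcount=3 -> skip
Kept rows: 15

Answer: 15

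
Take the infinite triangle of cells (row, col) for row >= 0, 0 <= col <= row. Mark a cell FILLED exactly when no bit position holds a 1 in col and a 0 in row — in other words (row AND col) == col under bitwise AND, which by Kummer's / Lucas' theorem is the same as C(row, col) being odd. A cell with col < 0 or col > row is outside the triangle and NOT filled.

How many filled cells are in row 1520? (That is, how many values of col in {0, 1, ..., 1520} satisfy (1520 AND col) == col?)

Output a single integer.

Answer: 64

Derivation:
1520 in binary = 10111110000
popcount(1520) = number of 1-bits in 10111110000 = 6
A col c satisfies (1520 AND c) == c iff every set bit of c is also set in 1520; each of the 6 set bits of 1520 can independently be on or off in c.
count = 2^6 = 64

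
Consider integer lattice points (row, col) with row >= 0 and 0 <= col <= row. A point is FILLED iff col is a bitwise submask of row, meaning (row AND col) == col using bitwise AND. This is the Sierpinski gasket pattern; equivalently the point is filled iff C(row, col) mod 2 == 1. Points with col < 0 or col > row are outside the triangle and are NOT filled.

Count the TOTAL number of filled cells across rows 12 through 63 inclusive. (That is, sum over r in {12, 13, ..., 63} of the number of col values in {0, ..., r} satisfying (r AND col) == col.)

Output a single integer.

Answer: 684

Derivation:
r12=1100 pc2: +4 =4
r13=1101 pc3: +8 =12
r14=1110 pc3: +8 =20
r15=1111 pc4: +16 =36
r16=10000 pc1: +2 =38
r17=10001 pc2: +4 =42
r18=10010 pc2: +4 =46
r19=10011 pc3: +8 =54
r20=10100 pc2: +4 =58
r21=10101 pc3: +8 =66
r22=10110 pc3: +8 =74
r23=10111 pc4: +16 =90
r24=11000 pc2: +4 =94
r25=11001 pc3: +8 =102
r26=11010 pc3: +8 =110
r27=11011 pc4: +16 =126
r28=11100 pc3: +8 =134
r29=11101 pc4: +16 =150
r30=11110 pc4: +16 =166
r31=11111 pc5: +32 =198
r32=100000 pc1: +2 =200
r33=100001 pc2: +4 =204
r34=100010 pc2: +4 =208
r35=100011 pc3: +8 =216
r36=100100 pc2: +4 =220
r37=100101 pc3: +8 =228
r38=100110 pc3: +8 =236
r39=100111 pc4: +16 =252
r40=101000 pc2: +4 =256
r41=101001 pc3: +8 =264
r42=101010 pc3: +8 =272
r43=101011 pc4: +16 =288
r44=101100 pc3: +8 =296
r45=101101 pc4: +16 =312
r46=101110 pc4: +16 =328
r47=101111 pc5: +32 =360
r48=110000 pc2: +4 =364
r49=110001 pc3: +8 =372
r50=110010 pc3: +8 =380
r51=110011 pc4: +16 =396
r52=110100 pc3: +8 =404
r53=110101 pc4: +16 =420
r54=110110 pc4: +16 =436
r55=110111 pc5: +32 =468
r56=111000 pc3: +8 =476
r57=111001 pc4: +16 =492
r58=111010 pc4: +16 =508
r59=111011 pc5: +32 =540
r60=111100 pc4: +16 =556
r61=111101 pc5: +32 =588
r62=111110 pc5: +32 =620
r63=111111 pc6: +64 =684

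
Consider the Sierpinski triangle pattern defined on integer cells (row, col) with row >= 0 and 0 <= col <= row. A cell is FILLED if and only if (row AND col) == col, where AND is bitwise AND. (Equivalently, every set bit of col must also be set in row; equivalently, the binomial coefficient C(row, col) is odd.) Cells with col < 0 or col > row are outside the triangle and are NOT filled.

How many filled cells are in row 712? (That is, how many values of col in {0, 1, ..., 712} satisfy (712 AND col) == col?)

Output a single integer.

Answer: 16

Derivation:
712 in binary = 1011001000
popcount(712) = number of 1-bits in 1011001000 = 4
A col c satisfies (712 AND c) == c iff every set bit of c is also set in 712; each of the 4 set bits of 712 can independently be on or off in c.
count = 2^4 = 16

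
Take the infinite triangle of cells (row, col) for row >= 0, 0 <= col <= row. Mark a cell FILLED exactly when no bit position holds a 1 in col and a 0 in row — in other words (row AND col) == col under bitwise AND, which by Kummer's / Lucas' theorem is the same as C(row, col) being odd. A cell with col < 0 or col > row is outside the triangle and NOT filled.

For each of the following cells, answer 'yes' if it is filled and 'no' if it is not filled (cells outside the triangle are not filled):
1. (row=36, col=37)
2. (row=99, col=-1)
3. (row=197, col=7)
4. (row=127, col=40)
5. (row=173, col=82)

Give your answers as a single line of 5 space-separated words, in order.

(36,37): col outside [0, 36] -> not filled
(99,-1): col outside [0, 99] -> not filled
(197,7): row=0b11000101, col=0b111, row AND col = 0b101 = 5; 5 != 7 -> empty
(127,40): row=0b1111111, col=0b101000, row AND col = 0b101000 = 40; 40 == 40 -> filled
(173,82): row=0b10101101, col=0b1010010, row AND col = 0b0 = 0; 0 != 82 -> empty

Answer: no no no yes no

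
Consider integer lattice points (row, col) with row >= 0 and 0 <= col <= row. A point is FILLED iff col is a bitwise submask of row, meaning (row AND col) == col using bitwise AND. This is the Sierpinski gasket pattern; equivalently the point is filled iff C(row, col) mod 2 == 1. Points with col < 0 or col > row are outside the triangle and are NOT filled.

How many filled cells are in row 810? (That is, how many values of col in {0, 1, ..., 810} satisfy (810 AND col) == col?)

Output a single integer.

Answer: 32

Derivation:
810 in binary = 1100101010
popcount(810) = number of 1-bits in 1100101010 = 5
A col c satisfies (810 AND c) == c iff every set bit of c is also set in 810; each of the 5 set bits of 810 can independently be on or off in c.
count = 2^5 = 32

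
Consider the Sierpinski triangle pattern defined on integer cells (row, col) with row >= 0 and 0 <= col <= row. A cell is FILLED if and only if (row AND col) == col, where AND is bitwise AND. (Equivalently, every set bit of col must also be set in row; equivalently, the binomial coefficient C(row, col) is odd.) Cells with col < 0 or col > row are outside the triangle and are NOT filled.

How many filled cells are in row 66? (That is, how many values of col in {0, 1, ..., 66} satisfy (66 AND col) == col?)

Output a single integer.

Answer: 4

Derivation:
66 in binary = 1000010
popcount(66) = number of 1-bits in 1000010 = 2
A col c satisfies (66 AND c) == c iff every set bit of c is also set in 66; each of the 2 set bits of 66 can independently be on or off in c.
count = 2^2 = 4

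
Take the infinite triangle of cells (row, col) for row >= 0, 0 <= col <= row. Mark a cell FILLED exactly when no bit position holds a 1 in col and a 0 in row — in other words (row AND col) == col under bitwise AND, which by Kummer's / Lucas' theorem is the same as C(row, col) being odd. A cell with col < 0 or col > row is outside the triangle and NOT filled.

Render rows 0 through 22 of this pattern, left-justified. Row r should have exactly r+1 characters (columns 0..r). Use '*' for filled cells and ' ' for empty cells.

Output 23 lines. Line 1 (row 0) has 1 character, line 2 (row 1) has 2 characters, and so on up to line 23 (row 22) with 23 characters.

Answer: *
**
* *
****
*   *
**  **
* * * *
********
*       *
**      **
* *     * *
****    ****
*   *   *   *
**  **  **  **
* * * * * * * *
****************
*               *
**              **
* *             * *
****            ****
*   *           *   *
**  **          **  **
* * * *         * * * *

Derivation:
r0=0: *
r1=1: **
r2=10: * *
r3=11: ****
r4=100: *   *
r5=101: **  **
r6=110: * * * *
r7=111: ********
r8=1000: *       *
r9=1001: **      **
r10=1010: * *     * *
r11=1011: ****    ****
r12=1100: *   *   *   *
r13=1101: **  **  **  **
r14=1110: * * * * * * * *
r15=1111: ****************
r16=10000: *               *
r17=10001: **              **
r18=10010: * *             * *
r19=10011: ****            ****
r20=10100: *   *           *   *
r21=10101: **  **          **  **
r22=10110: * * * *         * * * *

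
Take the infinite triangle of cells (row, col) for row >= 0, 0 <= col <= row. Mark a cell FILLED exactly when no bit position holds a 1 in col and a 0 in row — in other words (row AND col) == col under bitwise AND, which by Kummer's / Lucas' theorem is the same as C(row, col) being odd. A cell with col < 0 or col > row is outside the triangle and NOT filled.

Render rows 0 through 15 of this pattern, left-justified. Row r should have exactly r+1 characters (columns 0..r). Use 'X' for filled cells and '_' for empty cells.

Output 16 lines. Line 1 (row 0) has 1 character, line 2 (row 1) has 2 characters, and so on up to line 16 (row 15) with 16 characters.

r0=0: X
r1=1: XX
r2=10: X_X
r3=11: XXXX
r4=100: X___X
r5=101: XX__XX
r6=110: X_X_X_X
r7=111: XXXXXXXX
r8=1000: X_______X
r9=1001: XX______XX
r10=1010: X_X_____X_X
r11=1011: XXXX____XXXX
r12=1100: X___X___X___X
r13=1101: XX__XX__XX__XX
r14=1110: X_X_X_X_X_X_X_X
r15=1111: XXXXXXXXXXXXXXXX

Answer: X
XX
X_X
XXXX
X___X
XX__XX
X_X_X_X
XXXXXXXX
X_______X
XX______XX
X_X_____X_X
XXXX____XXXX
X___X___X___X
XX__XX__XX__XX
X_X_X_X_X_X_X_X
XXXXXXXXXXXXXXXX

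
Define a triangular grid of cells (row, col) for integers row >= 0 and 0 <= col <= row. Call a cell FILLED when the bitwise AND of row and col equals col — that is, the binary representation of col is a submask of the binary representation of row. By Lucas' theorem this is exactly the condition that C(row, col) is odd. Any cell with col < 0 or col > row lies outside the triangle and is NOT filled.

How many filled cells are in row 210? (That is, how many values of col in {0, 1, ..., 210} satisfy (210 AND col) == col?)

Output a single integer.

210 in binary = 11010010
popcount(210) = number of 1-bits in 11010010 = 4
A col c satisfies (210 AND c) == c iff every set bit of c is also set in 210; each of the 4 set bits of 210 can independently be on or off in c.
count = 2^4 = 16

Answer: 16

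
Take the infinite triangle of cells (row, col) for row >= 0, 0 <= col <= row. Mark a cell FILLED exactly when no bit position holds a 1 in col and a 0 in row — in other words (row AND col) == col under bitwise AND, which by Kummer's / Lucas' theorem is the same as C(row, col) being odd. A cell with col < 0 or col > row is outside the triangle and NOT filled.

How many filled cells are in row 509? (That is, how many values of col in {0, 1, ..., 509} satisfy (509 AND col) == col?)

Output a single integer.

509 in binary = 111111101
popcount(509) = number of 1-bits in 111111101 = 8
A col c satisfies (509 AND c) == c iff every set bit of c is also set in 509; each of the 8 set bits of 509 can independently be on or off in c.
count = 2^8 = 256

Answer: 256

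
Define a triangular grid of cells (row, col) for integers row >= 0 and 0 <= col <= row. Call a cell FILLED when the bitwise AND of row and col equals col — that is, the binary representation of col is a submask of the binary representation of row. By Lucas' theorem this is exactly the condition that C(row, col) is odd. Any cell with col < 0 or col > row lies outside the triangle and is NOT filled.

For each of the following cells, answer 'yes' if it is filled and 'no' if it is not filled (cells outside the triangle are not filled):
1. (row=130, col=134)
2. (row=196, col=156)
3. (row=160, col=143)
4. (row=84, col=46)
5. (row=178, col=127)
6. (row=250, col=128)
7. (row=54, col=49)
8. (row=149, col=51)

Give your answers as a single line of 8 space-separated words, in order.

Answer: no no no no no yes no no

Derivation:
(130,134): col outside [0, 130] -> not filled
(196,156): row=0b11000100, col=0b10011100, row AND col = 0b10000100 = 132; 132 != 156 -> empty
(160,143): row=0b10100000, col=0b10001111, row AND col = 0b10000000 = 128; 128 != 143 -> empty
(84,46): row=0b1010100, col=0b101110, row AND col = 0b100 = 4; 4 != 46 -> empty
(178,127): row=0b10110010, col=0b1111111, row AND col = 0b110010 = 50; 50 != 127 -> empty
(250,128): row=0b11111010, col=0b10000000, row AND col = 0b10000000 = 128; 128 == 128 -> filled
(54,49): row=0b110110, col=0b110001, row AND col = 0b110000 = 48; 48 != 49 -> empty
(149,51): row=0b10010101, col=0b110011, row AND col = 0b10001 = 17; 17 != 51 -> empty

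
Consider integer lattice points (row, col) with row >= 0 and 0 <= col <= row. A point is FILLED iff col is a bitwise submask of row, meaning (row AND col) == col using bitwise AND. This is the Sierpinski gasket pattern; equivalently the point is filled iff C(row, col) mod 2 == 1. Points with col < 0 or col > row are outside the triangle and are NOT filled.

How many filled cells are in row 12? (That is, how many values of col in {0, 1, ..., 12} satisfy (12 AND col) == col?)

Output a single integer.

Answer: 4

Derivation:
12 in binary = 1100
popcount(12) = number of 1-bits in 1100 = 2
A col c satisfies (12 AND c) == c iff every set bit of c is also set in 12; each of the 2 set bits of 12 can independently be on or off in c.
count = 2^2 = 4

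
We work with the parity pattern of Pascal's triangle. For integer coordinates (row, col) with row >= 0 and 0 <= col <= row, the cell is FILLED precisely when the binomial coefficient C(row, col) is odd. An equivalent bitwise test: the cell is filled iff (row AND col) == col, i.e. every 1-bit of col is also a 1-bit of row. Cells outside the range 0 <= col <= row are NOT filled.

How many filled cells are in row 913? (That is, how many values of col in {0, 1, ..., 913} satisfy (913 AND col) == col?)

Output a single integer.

Answer: 32

Derivation:
913 in binary = 1110010001
popcount(913) = number of 1-bits in 1110010001 = 5
A col c satisfies (913 AND c) == c iff every set bit of c is also set in 913; each of the 5 set bits of 913 can independently be on or off in c.
count = 2^5 = 32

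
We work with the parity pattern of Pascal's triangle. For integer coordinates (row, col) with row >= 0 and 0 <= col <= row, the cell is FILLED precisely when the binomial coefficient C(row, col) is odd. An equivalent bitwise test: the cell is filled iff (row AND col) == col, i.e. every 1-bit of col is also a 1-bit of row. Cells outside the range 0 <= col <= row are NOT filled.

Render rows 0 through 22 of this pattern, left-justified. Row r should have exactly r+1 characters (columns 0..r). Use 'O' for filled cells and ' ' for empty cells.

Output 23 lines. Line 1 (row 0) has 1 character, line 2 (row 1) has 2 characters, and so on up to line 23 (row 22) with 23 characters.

r0=0: O
r1=1: OO
r2=10: O O
r3=11: OOOO
r4=100: O   O
r5=101: OO  OO
r6=110: O O O O
r7=111: OOOOOOOO
r8=1000: O       O
r9=1001: OO      OO
r10=1010: O O     O O
r11=1011: OOOO    OOOO
r12=1100: O   O   O   O
r13=1101: OO  OO  OO  OO
r14=1110: O O O O O O O O
r15=1111: OOOOOOOOOOOOOOOO
r16=10000: O               O
r17=10001: OO              OO
r18=10010: O O             O O
r19=10011: OOOO            OOOO
r20=10100: O   O           O   O
r21=10101: OO  OO          OO  OO
r22=10110: O O O O         O O O O

Answer: O
OO
O O
OOOO
O   O
OO  OO
O O O O
OOOOOOOO
O       O
OO      OO
O O     O O
OOOO    OOOO
O   O   O   O
OO  OO  OO  OO
O O O O O O O O
OOOOOOOOOOOOOOOO
O               O
OO              OO
O O             O O
OOOO            OOOO
O   O           O   O
OO  OO          OO  OO
O O O O         O O O O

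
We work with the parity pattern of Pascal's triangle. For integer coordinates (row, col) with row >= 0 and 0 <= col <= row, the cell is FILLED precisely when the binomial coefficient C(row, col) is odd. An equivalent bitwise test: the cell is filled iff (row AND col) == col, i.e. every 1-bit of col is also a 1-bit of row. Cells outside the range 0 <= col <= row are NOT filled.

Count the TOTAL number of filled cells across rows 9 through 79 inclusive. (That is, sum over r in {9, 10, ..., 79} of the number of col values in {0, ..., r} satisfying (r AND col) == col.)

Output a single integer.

Answer: 862

Derivation:
r9=1001 pc2: +4 =4
r10=1010 pc2: +4 =8
r11=1011 pc3: +8 =16
r12=1100 pc2: +4 =20
r13=1101 pc3: +8 =28
r14=1110 pc3: +8 =36
r15=1111 pc4: +16 =52
r16=10000 pc1: +2 =54
r17=10001 pc2: +4 =58
r18=10010 pc2: +4 =62
r19=10011 pc3: +8 =70
r20=10100 pc2: +4 =74
r21=10101 pc3: +8 =82
r22=10110 pc3: +8 =90
r23=10111 pc4: +16 =106
r24=11000 pc2: +4 =110
r25=11001 pc3: +8 =118
r26=11010 pc3: +8 =126
r27=11011 pc4: +16 =142
r28=11100 pc3: +8 =150
r29=11101 pc4: +16 =166
r30=11110 pc4: +16 =182
r31=11111 pc5: +32 =214
r32=100000 pc1: +2 =216
r33=100001 pc2: +4 =220
r34=100010 pc2: +4 =224
r35=100011 pc3: +8 =232
r36=100100 pc2: +4 =236
r37=100101 pc3: +8 =244
r38=100110 pc3: +8 =252
r39=100111 pc4: +16 =268
r40=101000 pc2: +4 =272
r41=101001 pc3: +8 =280
r42=101010 pc3: +8 =288
r43=101011 pc4: +16 =304
r44=101100 pc3: +8 =312
r45=101101 pc4: +16 =328
r46=101110 pc4: +16 =344
r47=101111 pc5: +32 =376
r48=110000 pc2: +4 =380
r49=110001 pc3: +8 =388
r50=110010 pc3: +8 =396
r51=110011 pc4: +16 =412
r52=110100 pc3: +8 =420
r53=110101 pc4: +16 =436
r54=110110 pc4: +16 =452
r55=110111 pc5: +32 =484
r56=111000 pc3: +8 =492
r57=111001 pc4: +16 =508
r58=111010 pc4: +16 =524
r59=111011 pc5: +32 =556
r60=111100 pc4: +16 =572
r61=111101 pc5: +32 =604
r62=111110 pc5: +32 =636
r63=111111 pc6: +64 =700
r64=1000000 pc1: +2 =702
r65=1000001 pc2: +4 =706
r66=1000010 pc2: +4 =710
r67=1000011 pc3: +8 =718
r68=1000100 pc2: +4 =722
r69=1000101 pc3: +8 =730
r70=1000110 pc3: +8 =738
r71=1000111 pc4: +16 =754
r72=1001000 pc2: +4 =758
r73=1001001 pc3: +8 =766
r74=1001010 pc3: +8 =774
r75=1001011 pc4: +16 =790
r76=1001100 pc3: +8 =798
r77=1001101 pc4: +16 =814
r78=1001110 pc4: +16 =830
r79=1001111 pc5: +32 =862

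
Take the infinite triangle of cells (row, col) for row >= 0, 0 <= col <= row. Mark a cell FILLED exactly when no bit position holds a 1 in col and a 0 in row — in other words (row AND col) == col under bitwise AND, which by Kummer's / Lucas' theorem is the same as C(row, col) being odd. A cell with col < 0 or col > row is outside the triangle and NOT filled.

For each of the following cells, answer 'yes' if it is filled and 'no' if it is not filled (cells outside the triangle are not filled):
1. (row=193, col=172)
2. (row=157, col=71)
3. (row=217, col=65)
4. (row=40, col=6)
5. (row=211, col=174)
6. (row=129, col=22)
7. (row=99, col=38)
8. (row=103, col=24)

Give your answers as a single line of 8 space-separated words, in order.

Answer: no no yes no no no no no

Derivation:
(193,172): row=0b11000001, col=0b10101100, row AND col = 0b10000000 = 128; 128 != 172 -> empty
(157,71): row=0b10011101, col=0b1000111, row AND col = 0b101 = 5; 5 != 71 -> empty
(217,65): row=0b11011001, col=0b1000001, row AND col = 0b1000001 = 65; 65 == 65 -> filled
(40,6): row=0b101000, col=0b110, row AND col = 0b0 = 0; 0 != 6 -> empty
(211,174): row=0b11010011, col=0b10101110, row AND col = 0b10000010 = 130; 130 != 174 -> empty
(129,22): row=0b10000001, col=0b10110, row AND col = 0b0 = 0; 0 != 22 -> empty
(99,38): row=0b1100011, col=0b100110, row AND col = 0b100010 = 34; 34 != 38 -> empty
(103,24): row=0b1100111, col=0b11000, row AND col = 0b0 = 0; 0 != 24 -> empty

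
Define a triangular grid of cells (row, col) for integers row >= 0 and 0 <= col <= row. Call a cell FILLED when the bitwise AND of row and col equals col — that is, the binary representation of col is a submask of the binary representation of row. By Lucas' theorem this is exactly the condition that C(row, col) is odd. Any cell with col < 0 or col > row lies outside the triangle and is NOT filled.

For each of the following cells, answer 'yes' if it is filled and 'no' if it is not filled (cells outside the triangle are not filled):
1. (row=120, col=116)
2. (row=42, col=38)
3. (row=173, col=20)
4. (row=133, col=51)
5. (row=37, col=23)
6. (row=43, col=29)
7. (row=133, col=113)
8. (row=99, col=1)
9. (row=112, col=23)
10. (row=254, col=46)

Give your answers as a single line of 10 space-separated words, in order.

(120,116): row=0b1111000, col=0b1110100, row AND col = 0b1110000 = 112; 112 != 116 -> empty
(42,38): row=0b101010, col=0b100110, row AND col = 0b100010 = 34; 34 != 38 -> empty
(173,20): row=0b10101101, col=0b10100, row AND col = 0b100 = 4; 4 != 20 -> empty
(133,51): row=0b10000101, col=0b110011, row AND col = 0b1 = 1; 1 != 51 -> empty
(37,23): row=0b100101, col=0b10111, row AND col = 0b101 = 5; 5 != 23 -> empty
(43,29): row=0b101011, col=0b11101, row AND col = 0b1001 = 9; 9 != 29 -> empty
(133,113): row=0b10000101, col=0b1110001, row AND col = 0b1 = 1; 1 != 113 -> empty
(99,1): row=0b1100011, col=0b1, row AND col = 0b1 = 1; 1 == 1 -> filled
(112,23): row=0b1110000, col=0b10111, row AND col = 0b10000 = 16; 16 != 23 -> empty
(254,46): row=0b11111110, col=0b101110, row AND col = 0b101110 = 46; 46 == 46 -> filled

Answer: no no no no no no no yes no yes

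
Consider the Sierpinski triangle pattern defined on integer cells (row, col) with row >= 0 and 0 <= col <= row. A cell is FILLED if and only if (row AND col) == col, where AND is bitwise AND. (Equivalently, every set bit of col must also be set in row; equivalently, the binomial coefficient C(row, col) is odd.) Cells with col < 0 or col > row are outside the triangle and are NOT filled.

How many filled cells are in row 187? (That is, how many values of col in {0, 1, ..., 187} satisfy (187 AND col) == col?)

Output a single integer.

187 in binary = 10111011
popcount(187) = number of 1-bits in 10111011 = 6
A col c satisfies (187 AND c) == c iff every set bit of c is also set in 187; each of the 6 set bits of 187 can independently be on or off in c.
count = 2^6 = 64

Answer: 64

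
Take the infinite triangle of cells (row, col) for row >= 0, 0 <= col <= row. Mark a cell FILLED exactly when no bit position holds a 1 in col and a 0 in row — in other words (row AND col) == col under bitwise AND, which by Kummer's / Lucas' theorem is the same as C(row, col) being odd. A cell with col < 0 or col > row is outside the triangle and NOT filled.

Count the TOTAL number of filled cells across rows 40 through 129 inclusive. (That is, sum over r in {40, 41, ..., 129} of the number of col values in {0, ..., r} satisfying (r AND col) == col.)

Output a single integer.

r40=101000 pc2: +4 =4
r41=101001 pc3: +8 =12
r42=101010 pc3: +8 =20
r43=101011 pc4: +16 =36
r44=101100 pc3: +8 =44
r45=101101 pc4: +16 =60
r46=101110 pc4: +16 =76
r47=101111 pc5: +32 =108
r48=110000 pc2: +4 =112
r49=110001 pc3: +8 =120
r50=110010 pc3: +8 =128
r51=110011 pc4: +16 =144
r52=110100 pc3: +8 =152
r53=110101 pc4: +16 =168
r54=110110 pc4: +16 =184
r55=110111 pc5: +32 =216
r56=111000 pc3: +8 =224
r57=111001 pc4: +16 =240
r58=111010 pc4: +16 =256
r59=111011 pc5: +32 =288
r60=111100 pc4: +16 =304
r61=111101 pc5: +32 =336
r62=111110 pc5: +32 =368
r63=111111 pc6: +64 =432
r64=1000000 pc1: +2 =434
r65=1000001 pc2: +4 =438
r66=1000010 pc2: +4 =442
r67=1000011 pc3: +8 =450
r68=1000100 pc2: +4 =454
r69=1000101 pc3: +8 =462
r70=1000110 pc3: +8 =470
r71=1000111 pc4: +16 =486
r72=1001000 pc2: +4 =490
r73=1001001 pc3: +8 =498
r74=1001010 pc3: +8 =506
r75=1001011 pc4: +16 =522
r76=1001100 pc3: +8 =530
r77=1001101 pc4: +16 =546
r78=1001110 pc4: +16 =562
r79=1001111 pc5: +32 =594
r80=1010000 pc2: +4 =598
r81=1010001 pc3: +8 =606
r82=1010010 pc3: +8 =614
r83=1010011 pc4: +16 =630
r84=1010100 pc3: +8 =638
r85=1010101 pc4: +16 =654
r86=1010110 pc4: +16 =670
r87=1010111 pc5: +32 =702
r88=1011000 pc3: +8 =710
r89=1011001 pc4: +16 =726
r90=1011010 pc4: +16 =742
r91=1011011 pc5: +32 =774
r92=1011100 pc4: +16 =790
r93=1011101 pc5: +32 =822
r94=1011110 pc5: +32 =854
r95=1011111 pc6: +64 =918
r96=1100000 pc2: +4 =922
r97=1100001 pc3: +8 =930
r98=1100010 pc3: +8 =938
r99=1100011 pc4: +16 =954
r100=1100100 pc3: +8 =962
r101=1100101 pc4: +16 =978
r102=1100110 pc4: +16 =994
r103=1100111 pc5: +32 =1026
r104=1101000 pc3: +8 =1034
r105=1101001 pc4: +16 =1050
r106=1101010 pc4: +16 =1066
r107=1101011 pc5: +32 =1098
r108=1101100 pc4: +16 =1114
r109=1101101 pc5: +32 =1146
r110=1101110 pc5: +32 =1178
r111=1101111 pc6: +64 =1242
r112=1110000 pc3: +8 =1250
r113=1110001 pc4: +16 =1266
r114=1110010 pc4: +16 =1282
r115=1110011 pc5: +32 =1314
r116=1110100 pc4: +16 =1330
r117=1110101 pc5: +32 =1362
r118=1110110 pc5: +32 =1394
r119=1110111 pc6: +64 =1458
r120=1111000 pc4: +16 =1474
r121=1111001 pc5: +32 =1506
r122=1111010 pc5: +32 =1538
r123=1111011 pc6: +64 =1602
r124=1111100 pc5: +32 =1634
r125=1111101 pc6: +64 =1698
r126=1111110 pc6: +64 =1762
r127=1111111 pc7: +128 =1890
r128=10000000 pc1: +2 =1892
r129=10000001 pc2: +4 =1896

Answer: 1896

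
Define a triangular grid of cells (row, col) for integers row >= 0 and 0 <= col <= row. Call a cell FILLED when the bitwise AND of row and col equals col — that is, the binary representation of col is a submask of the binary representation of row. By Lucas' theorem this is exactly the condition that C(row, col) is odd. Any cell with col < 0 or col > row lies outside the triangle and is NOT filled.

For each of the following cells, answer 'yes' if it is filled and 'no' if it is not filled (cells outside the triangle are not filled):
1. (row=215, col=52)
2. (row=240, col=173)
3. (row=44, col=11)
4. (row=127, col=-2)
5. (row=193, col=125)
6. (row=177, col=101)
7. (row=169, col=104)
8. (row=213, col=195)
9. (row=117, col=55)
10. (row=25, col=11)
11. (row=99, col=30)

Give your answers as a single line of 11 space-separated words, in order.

Answer: no no no no no no no no no no no

Derivation:
(215,52): row=0b11010111, col=0b110100, row AND col = 0b10100 = 20; 20 != 52 -> empty
(240,173): row=0b11110000, col=0b10101101, row AND col = 0b10100000 = 160; 160 != 173 -> empty
(44,11): row=0b101100, col=0b1011, row AND col = 0b1000 = 8; 8 != 11 -> empty
(127,-2): col outside [0, 127] -> not filled
(193,125): row=0b11000001, col=0b1111101, row AND col = 0b1000001 = 65; 65 != 125 -> empty
(177,101): row=0b10110001, col=0b1100101, row AND col = 0b100001 = 33; 33 != 101 -> empty
(169,104): row=0b10101001, col=0b1101000, row AND col = 0b101000 = 40; 40 != 104 -> empty
(213,195): row=0b11010101, col=0b11000011, row AND col = 0b11000001 = 193; 193 != 195 -> empty
(117,55): row=0b1110101, col=0b110111, row AND col = 0b110101 = 53; 53 != 55 -> empty
(25,11): row=0b11001, col=0b1011, row AND col = 0b1001 = 9; 9 != 11 -> empty
(99,30): row=0b1100011, col=0b11110, row AND col = 0b10 = 2; 2 != 30 -> empty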